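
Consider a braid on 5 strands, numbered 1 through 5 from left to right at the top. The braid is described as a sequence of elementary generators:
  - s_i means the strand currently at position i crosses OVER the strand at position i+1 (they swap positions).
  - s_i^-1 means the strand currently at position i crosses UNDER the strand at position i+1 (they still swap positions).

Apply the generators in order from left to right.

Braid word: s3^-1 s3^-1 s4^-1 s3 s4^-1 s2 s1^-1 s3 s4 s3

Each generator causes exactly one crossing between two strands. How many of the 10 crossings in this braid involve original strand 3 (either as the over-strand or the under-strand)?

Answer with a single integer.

Gen 1: crossing 3x4. Involves strand 3? yes. Count so far: 1
Gen 2: crossing 4x3. Involves strand 3? yes. Count so far: 2
Gen 3: crossing 4x5. Involves strand 3? no. Count so far: 2
Gen 4: crossing 3x5. Involves strand 3? yes. Count so far: 3
Gen 5: crossing 3x4. Involves strand 3? yes. Count so far: 4
Gen 6: crossing 2x5. Involves strand 3? no. Count so far: 4
Gen 7: crossing 1x5. Involves strand 3? no. Count so far: 4
Gen 8: crossing 2x4. Involves strand 3? no. Count so far: 4
Gen 9: crossing 2x3. Involves strand 3? yes. Count so far: 5
Gen 10: crossing 4x3. Involves strand 3? yes. Count so far: 6

Answer: 6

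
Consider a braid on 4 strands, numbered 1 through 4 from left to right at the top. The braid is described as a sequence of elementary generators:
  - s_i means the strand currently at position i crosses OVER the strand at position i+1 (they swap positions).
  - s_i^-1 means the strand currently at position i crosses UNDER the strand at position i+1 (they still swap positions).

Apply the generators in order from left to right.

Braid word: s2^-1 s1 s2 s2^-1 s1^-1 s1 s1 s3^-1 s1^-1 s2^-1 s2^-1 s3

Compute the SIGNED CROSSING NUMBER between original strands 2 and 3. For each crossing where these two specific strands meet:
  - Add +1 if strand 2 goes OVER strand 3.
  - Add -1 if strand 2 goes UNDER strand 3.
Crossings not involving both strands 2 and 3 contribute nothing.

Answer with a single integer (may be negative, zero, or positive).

Answer: -1

Derivation:
Gen 1: 2 under 3. Both 2&3? yes. Contrib: -1. Sum: -1
Gen 2: crossing 1x3. Both 2&3? no. Sum: -1
Gen 3: crossing 1x2. Both 2&3? no. Sum: -1
Gen 4: crossing 2x1. Both 2&3? no. Sum: -1
Gen 5: crossing 3x1. Both 2&3? no. Sum: -1
Gen 6: crossing 1x3. Both 2&3? no. Sum: -1
Gen 7: crossing 3x1. Both 2&3? no. Sum: -1
Gen 8: crossing 2x4. Both 2&3? no. Sum: -1
Gen 9: crossing 1x3. Both 2&3? no. Sum: -1
Gen 10: crossing 1x4. Both 2&3? no. Sum: -1
Gen 11: crossing 4x1. Both 2&3? no. Sum: -1
Gen 12: crossing 4x2. Both 2&3? no. Sum: -1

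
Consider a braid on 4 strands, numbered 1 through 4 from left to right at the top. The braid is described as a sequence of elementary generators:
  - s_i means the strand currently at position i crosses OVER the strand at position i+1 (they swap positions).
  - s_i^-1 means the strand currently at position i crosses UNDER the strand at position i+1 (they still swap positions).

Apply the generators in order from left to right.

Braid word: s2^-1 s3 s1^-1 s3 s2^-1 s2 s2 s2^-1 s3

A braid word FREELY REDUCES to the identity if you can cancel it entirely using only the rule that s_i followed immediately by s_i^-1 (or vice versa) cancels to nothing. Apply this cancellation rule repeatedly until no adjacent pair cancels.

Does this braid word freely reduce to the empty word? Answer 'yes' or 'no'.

Answer: no

Derivation:
Gen 1 (s2^-1): push. Stack: [s2^-1]
Gen 2 (s3): push. Stack: [s2^-1 s3]
Gen 3 (s1^-1): push. Stack: [s2^-1 s3 s1^-1]
Gen 4 (s3): push. Stack: [s2^-1 s3 s1^-1 s3]
Gen 5 (s2^-1): push. Stack: [s2^-1 s3 s1^-1 s3 s2^-1]
Gen 6 (s2): cancels prior s2^-1. Stack: [s2^-1 s3 s1^-1 s3]
Gen 7 (s2): push. Stack: [s2^-1 s3 s1^-1 s3 s2]
Gen 8 (s2^-1): cancels prior s2. Stack: [s2^-1 s3 s1^-1 s3]
Gen 9 (s3): push. Stack: [s2^-1 s3 s1^-1 s3 s3]
Reduced word: s2^-1 s3 s1^-1 s3 s3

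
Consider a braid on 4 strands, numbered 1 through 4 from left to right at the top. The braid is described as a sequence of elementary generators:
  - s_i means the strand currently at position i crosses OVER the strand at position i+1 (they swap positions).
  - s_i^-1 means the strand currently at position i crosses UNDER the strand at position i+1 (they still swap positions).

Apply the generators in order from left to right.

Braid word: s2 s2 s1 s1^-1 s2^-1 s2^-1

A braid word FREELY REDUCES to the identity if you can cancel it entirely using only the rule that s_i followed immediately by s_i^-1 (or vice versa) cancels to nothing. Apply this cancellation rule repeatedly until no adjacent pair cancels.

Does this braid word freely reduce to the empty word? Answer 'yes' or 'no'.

Gen 1 (s2): push. Stack: [s2]
Gen 2 (s2): push. Stack: [s2 s2]
Gen 3 (s1): push. Stack: [s2 s2 s1]
Gen 4 (s1^-1): cancels prior s1. Stack: [s2 s2]
Gen 5 (s2^-1): cancels prior s2. Stack: [s2]
Gen 6 (s2^-1): cancels prior s2. Stack: []
Reduced word: (empty)

Answer: yes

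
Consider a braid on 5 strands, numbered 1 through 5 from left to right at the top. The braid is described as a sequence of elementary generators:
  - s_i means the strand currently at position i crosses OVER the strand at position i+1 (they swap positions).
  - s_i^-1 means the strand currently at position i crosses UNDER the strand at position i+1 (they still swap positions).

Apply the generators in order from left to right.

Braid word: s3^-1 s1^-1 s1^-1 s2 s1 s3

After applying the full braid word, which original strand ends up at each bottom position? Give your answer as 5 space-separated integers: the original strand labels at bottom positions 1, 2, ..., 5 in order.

Answer: 4 1 3 2 5

Derivation:
Gen 1 (s3^-1): strand 3 crosses under strand 4. Perm now: [1 2 4 3 5]
Gen 2 (s1^-1): strand 1 crosses under strand 2. Perm now: [2 1 4 3 5]
Gen 3 (s1^-1): strand 2 crosses under strand 1. Perm now: [1 2 4 3 5]
Gen 4 (s2): strand 2 crosses over strand 4. Perm now: [1 4 2 3 5]
Gen 5 (s1): strand 1 crosses over strand 4. Perm now: [4 1 2 3 5]
Gen 6 (s3): strand 2 crosses over strand 3. Perm now: [4 1 3 2 5]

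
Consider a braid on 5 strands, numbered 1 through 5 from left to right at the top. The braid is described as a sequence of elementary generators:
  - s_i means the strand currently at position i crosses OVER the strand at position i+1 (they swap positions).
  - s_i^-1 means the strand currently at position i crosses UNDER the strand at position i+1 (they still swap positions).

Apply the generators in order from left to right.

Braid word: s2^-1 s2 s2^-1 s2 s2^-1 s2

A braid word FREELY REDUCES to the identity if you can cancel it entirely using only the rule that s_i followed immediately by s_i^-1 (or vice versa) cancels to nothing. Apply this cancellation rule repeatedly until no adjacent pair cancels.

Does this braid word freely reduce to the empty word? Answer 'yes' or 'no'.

Gen 1 (s2^-1): push. Stack: [s2^-1]
Gen 2 (s2): cancels prior s2^-1. Stack: []
Gen 3 (s2^-1): push. Stack: [s2^-1]
Gen 4 (s2): cancels prior s2^-1. Stack: []
Gen 5 (s2^-1): push. Stack: [s2^-1]
Gen 6 (s2): cancels prior s2^-1. Stack: []
Reduced word: (empty)

Answer: yes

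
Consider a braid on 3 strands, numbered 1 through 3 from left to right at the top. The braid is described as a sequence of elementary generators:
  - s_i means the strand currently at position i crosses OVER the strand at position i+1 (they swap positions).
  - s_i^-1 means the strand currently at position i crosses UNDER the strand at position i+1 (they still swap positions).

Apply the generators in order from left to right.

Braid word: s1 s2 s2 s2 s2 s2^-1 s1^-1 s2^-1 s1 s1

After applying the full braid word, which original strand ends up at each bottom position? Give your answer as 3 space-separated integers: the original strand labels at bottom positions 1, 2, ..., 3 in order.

Answer: 3 1 2

Derivation:
Gen 1 (s1): strand 1 crosses over strand 2. Perm now: [2 1 3]
Gen 2 (s2): strand 1 crosses over strand 3. Perm now: [2 3 1]
Gen 3 (s2): strand 3 crosses over strand 1. Perm now: [2 1 3]
Gen 4 (s2): strand 1 crosses over strand 3. Perm now: [2 3 1]
Gen 5 (s2): strand 3 crosses over strand 1. Perm now: [2 1 3]
Gen 6 (s2^-1): strand 1 crosses under strand 3. Perm now: [2 3 1]
Gen 7 (s1^-1): strand 2 crosses under strand 3. Perm now: [3 2 1]
Gen 8 (s2^-1): strand 2 crosses under strand 1. Perm now: [3 1 2]
Gen 9 (s1): strand 3 crosses over strand 1. Perm now: [1 3 2]
Gen 10 (s1): strand 1 crosses over strand 3. Perm now: [3 1 2]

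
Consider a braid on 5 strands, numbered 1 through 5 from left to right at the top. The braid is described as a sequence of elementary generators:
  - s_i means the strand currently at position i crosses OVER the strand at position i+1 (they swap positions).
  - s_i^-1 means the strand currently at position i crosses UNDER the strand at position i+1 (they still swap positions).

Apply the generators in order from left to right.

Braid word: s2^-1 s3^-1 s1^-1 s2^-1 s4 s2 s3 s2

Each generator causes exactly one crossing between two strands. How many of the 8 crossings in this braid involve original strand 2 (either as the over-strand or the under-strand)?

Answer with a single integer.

Gen 1: crossing 2x3. Involves strand 2? yes. Count so far: 1
Gen 2: crossing 2x4. Involves strand 2? yes. Count so far: 2
Gen 3: crossing 1x3. Involves strand 2? no. Count so far: 2
Gen 4: crossing 1x4. Involves strand 2? no. Count so far: 2
Gen 5: crossing 2x5. Involves strand 2? yes. Count so far: 3
Gen 6: crossing 4x1. Involves strand 2? no. Count so far: 3
Gen 7: crossing 4x5. Involves strand 2? no. Count so far: 3
Gen 8: crossing 1x5. Involves strand 2? no. Count so far: 3

Answer: 3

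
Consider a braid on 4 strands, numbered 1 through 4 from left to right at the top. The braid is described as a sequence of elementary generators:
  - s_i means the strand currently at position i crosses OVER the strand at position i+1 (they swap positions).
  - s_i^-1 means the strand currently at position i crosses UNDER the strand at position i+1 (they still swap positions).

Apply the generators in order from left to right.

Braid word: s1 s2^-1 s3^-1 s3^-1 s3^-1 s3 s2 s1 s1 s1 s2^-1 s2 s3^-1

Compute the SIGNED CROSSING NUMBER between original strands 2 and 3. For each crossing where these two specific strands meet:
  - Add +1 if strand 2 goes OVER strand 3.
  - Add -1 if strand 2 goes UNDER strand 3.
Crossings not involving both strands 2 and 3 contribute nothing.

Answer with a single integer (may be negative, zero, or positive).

Gen 1: crossing 1x2. Both 2&3? no. Sum: 0
Gen 2: crossing 1x3. Both 2&3? no. Sum: 0
Gen 3: crossing 1x4. Both 2&3? no. Sum: 0
Gen 4: crossing 4x1. Both 2&3? no. Sum: 0
Gen 5: crossing 1x4. Both 2&3? no. Sum: 0
Gen 6: crossing 4x1. Both 2&3? no. Sum: 0
Gen 7: crossing 3x1. Both 2&3? no. Sum: 0
Gen 8: crossing 2x1. Both 2&3? no. Sum: 0
Gen 9: crossing 1x2. Both 2&3? no. Sum: 0
Gen 10: crossing 2x1. Both 2&3? no. Sum: 0
Gen 11: 2 under 3. Both 2&3? yes. Contrib: -1. Sum: -1
Gen 12: 3 over 2. Both 2&3? yes. Contrib: -1. Sum: -2
Gen 13: crossing 3x4. Both 2&3? no. Sum: -2

Answer: -2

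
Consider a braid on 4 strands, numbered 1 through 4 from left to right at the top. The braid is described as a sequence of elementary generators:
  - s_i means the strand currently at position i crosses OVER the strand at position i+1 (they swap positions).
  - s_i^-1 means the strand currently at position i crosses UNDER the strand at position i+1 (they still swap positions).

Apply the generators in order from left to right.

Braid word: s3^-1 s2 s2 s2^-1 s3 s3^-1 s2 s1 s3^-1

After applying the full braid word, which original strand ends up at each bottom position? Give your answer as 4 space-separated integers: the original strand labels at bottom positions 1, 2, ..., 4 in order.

Gen 1 (s3^-1): strand 3 crosses under strand 4. Perm now: [1 2 4 3]
Gen 2 (s2): strand 2 crosses over strand 4. Perm now: [1 4 2 3]
Gen 3 (s2): strand 4 crosses over strand 2. Perm now: [1 2 4 3]
Gen 4 (s2^-1): strand 2 crosses under strand 4. Perm now: [1 4 2 3]
Gen 5 (s3): strand 2 crosses over strand 3. Perm now: [1 4 3 2]
Gen 6 (s3^-1): strand 3 crosses under strand 2. Perm now: [1 4 2 3]
Gen 7 (s2): strand 4 crosses over strand 2. Perm now: [1 2 4 3]
Gen 8 (s1): strand 1 crosses over strand 2. Perm now: [2 1 4 3]
Gen 9 (s3^-1): strand 4 crosses under strand 3. Perm now: [2 1 3 4]

Answer: 2 1 3 4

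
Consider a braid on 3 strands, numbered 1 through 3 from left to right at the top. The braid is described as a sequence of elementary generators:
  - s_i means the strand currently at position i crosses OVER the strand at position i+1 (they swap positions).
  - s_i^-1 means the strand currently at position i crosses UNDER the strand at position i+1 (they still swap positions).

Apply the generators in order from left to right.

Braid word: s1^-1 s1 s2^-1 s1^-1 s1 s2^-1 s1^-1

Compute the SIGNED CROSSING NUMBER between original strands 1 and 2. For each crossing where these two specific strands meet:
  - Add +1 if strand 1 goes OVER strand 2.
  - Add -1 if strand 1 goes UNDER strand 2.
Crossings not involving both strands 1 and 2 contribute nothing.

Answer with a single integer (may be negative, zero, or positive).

Gen 1: 1 under 2. Both 1&2? yes. Contrib: -1. Sum: -1
Gen 2: 2 over 1. Both 1&2? yes. Contrib: -1. Sum: -2
Gen 3: crossing 2x3. Both 1&2? no. Sum: -2
Gen 4: crossing 1x3. Both 1&2? no. Sum: -2
Gen 5: crossing 3x1. Both 1&2? no. Sum: -2
Gen 6: crossing 3x2. Both 1&2? no. Sum: -2
Gen 7: 1 under 2. Both 1&2? yes. Contrib: -1. Sum: -3

Answer: -3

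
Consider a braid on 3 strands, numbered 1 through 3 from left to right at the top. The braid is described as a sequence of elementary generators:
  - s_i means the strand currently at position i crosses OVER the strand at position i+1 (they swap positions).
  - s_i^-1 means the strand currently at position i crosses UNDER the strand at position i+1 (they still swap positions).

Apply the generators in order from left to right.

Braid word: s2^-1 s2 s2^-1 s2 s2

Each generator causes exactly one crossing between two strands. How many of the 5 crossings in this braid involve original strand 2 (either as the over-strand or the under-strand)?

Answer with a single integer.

Gen 1: crossing 2x3. Involves strand 2? yes. Count so far: 1
Gen 2: crossing 3x2. Involves strand 2? yes. Count so far: 2
Gen 3: crossing 2x3. Involves strand 2? yes. Count so far: 3
Gen 4: crossing 3x2. Involves strand 2? yes. Count so far: 4
Gen 5: crossing 2x3. Involves strand 2? yes. Count so far: 5

Answer: 5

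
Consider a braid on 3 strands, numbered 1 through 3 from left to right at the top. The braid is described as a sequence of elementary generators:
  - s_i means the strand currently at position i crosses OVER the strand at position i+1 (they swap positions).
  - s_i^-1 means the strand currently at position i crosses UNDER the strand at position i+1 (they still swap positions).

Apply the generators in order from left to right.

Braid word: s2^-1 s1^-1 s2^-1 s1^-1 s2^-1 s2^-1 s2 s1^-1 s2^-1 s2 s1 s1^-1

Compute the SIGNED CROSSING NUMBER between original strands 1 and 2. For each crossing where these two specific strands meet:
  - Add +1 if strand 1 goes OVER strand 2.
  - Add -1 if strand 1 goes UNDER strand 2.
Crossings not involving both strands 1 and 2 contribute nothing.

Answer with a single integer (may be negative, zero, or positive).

Answer: 2

Derivation:
Gen 1: crossing 2x3. Both 1&2? no. Sum: 0
Gen 2: crossing 1x3. Both 1&2? no. Sum: 0
Gen 3: 1 under 2. Both 1&2? yes. Contrib: -1. Sum: -1
Gen 4: crossing 3x2. Both 1&2? no. Sum: -1
Gen 5: crossing 3x1. Both 1&2? no. Sum: -1
Gen 6: crossing 1x3. Both 1&2? no. Sum: -1
Gen 7: crossing 3x1. Both 1&2? no. Sum: -1
Gen 8: 2 under 1. Both 1&2? yes. Contrib: +1. Sum: 0
Gen 9: crossing 2x3. Both 1&2? no. Sum: 0
Gen 10: crossing 3x2. Both 1&2? no. Sum: 0
Gen 11: 1 over 2. Both 1&2? yes. Contrib: +1. Sum: 1
Gen 12: 2 under 1. Both 1&2? yes. Contrib: +1. Sum: 2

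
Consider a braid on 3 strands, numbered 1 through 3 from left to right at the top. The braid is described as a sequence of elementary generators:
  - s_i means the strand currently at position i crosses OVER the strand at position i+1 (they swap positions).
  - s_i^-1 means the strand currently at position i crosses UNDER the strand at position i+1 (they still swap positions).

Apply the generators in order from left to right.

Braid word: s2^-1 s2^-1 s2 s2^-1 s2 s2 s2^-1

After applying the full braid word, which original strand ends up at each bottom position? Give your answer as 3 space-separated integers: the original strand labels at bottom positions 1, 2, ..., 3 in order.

Gen 1 (s2^-1): strand 2 crosses under strand 3. Perm now: [1 3 2]
Gen 2 (s2^-1): strand 3 crosses under strand 2. Perm now: [1 2 3]
Gen 3 (s2): strand 2 crosses over strand 3. Perm now: [1 3 2]
Gen 4 (s2^-1): strand 3 crosses under strand 2. Perm now: [1 2 3]
Gen 5 (s2): strand 2 crosses over strand 3. Perm now: [1 3 2]
Gen 6 (s2): strand 3 crosses over strand 2. Perm now: [1 2 3]
Gen 7 (s2^-1): strand 2 crosses under strand 3. Perm now: [1 3 2]

Answer: 1 3 2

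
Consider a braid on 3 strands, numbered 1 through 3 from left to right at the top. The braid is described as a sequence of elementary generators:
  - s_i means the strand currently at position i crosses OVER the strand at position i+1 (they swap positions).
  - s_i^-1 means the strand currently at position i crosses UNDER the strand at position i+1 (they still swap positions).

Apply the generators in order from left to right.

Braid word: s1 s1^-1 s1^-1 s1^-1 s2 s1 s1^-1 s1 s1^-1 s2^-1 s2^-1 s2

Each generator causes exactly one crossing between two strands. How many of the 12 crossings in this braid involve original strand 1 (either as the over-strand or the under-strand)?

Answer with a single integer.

Answer: 8

Derivation:
Gen 1: crossing 1x2. Involves strand 1? yes. Count so far: 1
Gen 2: crossing 2x1. Involves strand 1? yes. Count so far: 2
Gen 3: crossing 1x2. Involves strand 1? yes. Count so far: 3
Gen 4: crossing 2x1. Involves strand 1? yes. Count so far: 4
Gen 5: crossing 2x3. Involves strand 1? no. Count so far: 4
Gen 6: crossing 1x3. Involves strand 1? yes. Count so far: 5
Gen 7: crossing 3x1. Involves strand 1? yes. Count so far: 6
Gen 8: crossing 1x3. Involves strand 1? yes. Count so far: 7
Gen 9: crossing 3x1. Involves strand 1? yes. Count so far: 8
Gen 10: crossing 3x2. Involves strand 1? no. Count so far: 8
Gen 11: crossing 2x3. Involves strand 1? no. Count so far: 8
Gen 12: crossing 3x2. Involves strand 1? no. Count so far: 8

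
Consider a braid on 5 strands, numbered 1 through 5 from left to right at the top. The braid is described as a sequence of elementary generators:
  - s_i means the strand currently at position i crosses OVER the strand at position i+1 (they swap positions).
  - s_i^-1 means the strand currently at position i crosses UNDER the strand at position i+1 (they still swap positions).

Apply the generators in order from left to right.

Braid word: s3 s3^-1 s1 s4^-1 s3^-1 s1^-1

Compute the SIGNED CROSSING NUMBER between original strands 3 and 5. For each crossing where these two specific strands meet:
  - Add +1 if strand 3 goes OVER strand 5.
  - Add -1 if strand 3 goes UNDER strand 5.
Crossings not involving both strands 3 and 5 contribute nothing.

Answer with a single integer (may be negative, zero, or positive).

Answer: -1

Derivation:
Gen 1: crossing 3x4. Both 3&5? no. Sum: 0
Gen 2: crossing 4x3. Both 3&5? no. Sum: 0
Gen 3: crossing 1x2. Both 3&5? no. Sum: 0
Gen 4: crossing 4x5. Both 3&5? no. Sum: 0
Gen 5: 3 under 5. Both 3&5? yes. Contrib: -1. Sum: -1
Gen 6: crossing 2x1. Both 3&5? no. Sum: -1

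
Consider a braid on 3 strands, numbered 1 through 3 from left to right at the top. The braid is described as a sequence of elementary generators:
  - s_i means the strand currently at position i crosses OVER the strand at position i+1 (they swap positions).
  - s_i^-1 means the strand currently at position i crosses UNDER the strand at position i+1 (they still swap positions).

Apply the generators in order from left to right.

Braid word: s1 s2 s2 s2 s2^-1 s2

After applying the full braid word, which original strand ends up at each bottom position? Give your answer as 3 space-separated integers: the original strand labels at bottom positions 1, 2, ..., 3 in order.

Answer: 2 3 1

Derivation:
Gen 1 (s1): strand 1 crosses over strand 2. Perm now: [2 1 3]
Gen 2 (s2): strand 1 crosses over strand 3. Perm now: [2 3 1]
Gen 3 (s2): strand 3 crosses over strand 1. Perm now: [2 1 3]
Gen 4 (s2): strand 1 crosses over strand 3. Perm now: [2 3 1]
Gen 5 (s2^-1): strand 3 crosses under strand 1. Perm now: [2 1 3]
Gen 6 (s2): strand 1 crosses over strand 3. Perm now: [2 3 1]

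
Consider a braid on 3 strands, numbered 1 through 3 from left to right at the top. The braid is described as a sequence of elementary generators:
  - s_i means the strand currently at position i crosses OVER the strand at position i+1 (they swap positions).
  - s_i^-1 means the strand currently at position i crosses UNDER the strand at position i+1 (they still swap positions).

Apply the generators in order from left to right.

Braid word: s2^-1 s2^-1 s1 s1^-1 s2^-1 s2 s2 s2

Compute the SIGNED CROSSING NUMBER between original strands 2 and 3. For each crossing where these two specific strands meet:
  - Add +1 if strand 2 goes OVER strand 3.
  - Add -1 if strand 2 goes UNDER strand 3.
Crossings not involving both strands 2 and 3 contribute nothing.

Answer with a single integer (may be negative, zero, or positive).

Gen 1: 2 under 3. Both 2&3? yes. Contrib: -1. Sum: -1
Gen 2: 3 under 2. Both 2&3? yes. Contrib: +1. Sum: 0
Gen 3: crossing 1x2. Both 2&3? no. Sum: 0
Gen 4: crossing 2x1. Both 2&3? no. Sum: 0
Gen 5: 2 under 3. Both 2&3? yes. Contrib: -1. Sum: -1
Gen 6: 3 over 2. Both 2&3? yes. Contrib: -1. Sum: -2
Gen 7: 2 over 3. Both 2&3? yes. Contrib: +1. Sum: -1
Gen 8: 3 over 2. Both 2&3? yes. Contrib: -1. Sum: -2

Answer: -2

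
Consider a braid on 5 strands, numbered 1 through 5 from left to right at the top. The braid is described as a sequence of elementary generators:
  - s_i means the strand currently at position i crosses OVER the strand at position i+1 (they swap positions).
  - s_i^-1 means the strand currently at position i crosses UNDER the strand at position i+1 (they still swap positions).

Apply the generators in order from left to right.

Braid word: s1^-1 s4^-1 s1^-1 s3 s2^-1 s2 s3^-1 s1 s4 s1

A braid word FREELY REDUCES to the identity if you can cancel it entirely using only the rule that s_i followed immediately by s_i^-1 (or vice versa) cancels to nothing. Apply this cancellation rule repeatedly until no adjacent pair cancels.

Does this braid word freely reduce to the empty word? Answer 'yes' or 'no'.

Gen 1 (s1^-1): push. Stack: [s1^-1]
Gen 2 (s4^-1): push. Stack: [s1^-1 s4^-1]
Gen 3 (s1^-1): push. Stack: [s1^-1 s4^-1 s1^-1]
Gen 4 (s3): push. Stack: [s1^-1 s4^-1 s1^-1 s3]
Gen 5 (s2^-1): push. Stack: [s1^-1 s4^-1 s1^-1 s3 s2^-1]
Gen 6 (s2): cancels prior s2^-1. Stack: [s1^-1 s4^-1 s1^-1 s3]
Gen 7 (s3^-1): cancels prior s3. Stack: [s1^-1 s4^-1 s1^-1]
Gen 8 (s1): cancels prior s1^-1. Stack: [s1^-1 s4^-1]
Gen 9 (s4): cancels prior s4^-1. Stack: [s1^-1]
Gen 10 (s1): cancels prior s1^-1. Stack: []
Reduced word: (empty)

Answer: yes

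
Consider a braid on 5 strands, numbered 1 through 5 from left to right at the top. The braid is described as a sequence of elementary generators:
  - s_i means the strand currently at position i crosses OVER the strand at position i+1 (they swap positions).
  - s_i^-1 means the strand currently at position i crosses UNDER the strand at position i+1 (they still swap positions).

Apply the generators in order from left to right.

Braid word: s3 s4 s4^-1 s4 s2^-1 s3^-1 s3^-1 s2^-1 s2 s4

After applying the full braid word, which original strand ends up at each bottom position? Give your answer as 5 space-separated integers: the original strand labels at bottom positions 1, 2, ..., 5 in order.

Gen 1 (s3): strand 3 crosses over strand 4. Perm now: [1 2 4 3 5]
Gen 2 (s4): strand 3 crosses over strand 5. Perm now: [1 2 4 5 3]
Gen 3 (s4^-1): strand 5 crosses under strand 3. Perm now: [1 2 4 3 5]
Gen 4 (s4): strand 3 crosses over strand 5. Perm now: [1 2 4 5 3]
Gen 5 (s2^-1): strand 2 crosses under strand 4. Perm now: [1 4 2 5 3]
Gen 6 (s3^-1): strand 2 crosses under strand 5. Perm now: [1 4 5 2 3]
Gen 7 (s3^-1): strand 5 crosses under strand 2. Perm now: [1 4 2 5 3]
Gen 8 (s2^-1): strand 4 crosses under strand 2. Perm now: [1 2 4 5 3]
Gen 9 (s2): strand 2 crosses over strand 4. Perm now: [1 4 2 5 3]
Gen 10 (s4): strand 5 crosses over strand 3. Perm now: [1 4 2 3 5]

Answer: 1 4 2 3 5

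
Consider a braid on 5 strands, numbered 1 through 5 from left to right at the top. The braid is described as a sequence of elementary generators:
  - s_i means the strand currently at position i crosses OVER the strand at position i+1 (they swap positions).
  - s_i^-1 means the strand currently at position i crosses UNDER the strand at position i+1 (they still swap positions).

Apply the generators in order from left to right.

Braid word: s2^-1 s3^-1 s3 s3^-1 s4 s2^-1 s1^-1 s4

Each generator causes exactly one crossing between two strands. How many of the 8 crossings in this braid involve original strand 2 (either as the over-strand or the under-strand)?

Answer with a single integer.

Answer: 6

Derivation:
Gen 1: crossing 2x3. Involves strand 2? yes. Count so far: 1
Gen 2: crossing 2x4. Involves strand 2? yes. Count so far: 2
Gen 3: crossing 4x2. Involves strand 2? yes. Count so far: 3
Gen 4: crossing 2x4. Involves strand 2? yes. Count so far: 4
Gen 5: crossing 2x5. Involves strand 2? yes. Count so far: 5
Gen 6: crossing 3x4. Involves strand 2? no. Count so far: 5
Gen 7: crossing 1x4. Involves strand 2? no. Count so far: 5
Gen 8: crossing 5x2. Involves strand 2? yes. Count so far: 6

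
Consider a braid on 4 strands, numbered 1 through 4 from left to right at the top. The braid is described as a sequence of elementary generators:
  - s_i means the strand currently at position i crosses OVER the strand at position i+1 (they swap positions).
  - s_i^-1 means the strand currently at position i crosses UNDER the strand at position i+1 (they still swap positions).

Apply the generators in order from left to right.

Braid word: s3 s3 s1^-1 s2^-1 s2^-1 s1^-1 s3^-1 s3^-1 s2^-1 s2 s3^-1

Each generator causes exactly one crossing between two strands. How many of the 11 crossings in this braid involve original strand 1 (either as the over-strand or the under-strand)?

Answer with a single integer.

Gen 1: crossing 3x4. Involves strand 1? no. Count so far: 0
Gen 2: crossing 4x3. Involves strand 1? no. Count so far: 0
Gen 3: crossing 1x2. Involves strand 1? yes. Count so far: 1
Gen 4: crossing 1x3. Involves strand 1? yes. Count so far: 2
Gen 5: crossing 3x1. Involves strand 1? yes. Count so far: 3
Gen 6: crossing 2x1. Involves strand 1? yes. Count so far: 4
Gen 7: crossing 3x4. Involves strand 1? no. Count so far: 4
Gen 8: crossing 4x3. Involves strand 1? no. Count so far: 4
Gen 9: crossing 2x3. Involves strand 1? no. Count so far: 4
Gen 10: crossing 3x2. Involves strand 1? no. Count so far: 4
Gen 11: crossing 3x4. Involves strand 1? no. Count so far: 4

Answer: 4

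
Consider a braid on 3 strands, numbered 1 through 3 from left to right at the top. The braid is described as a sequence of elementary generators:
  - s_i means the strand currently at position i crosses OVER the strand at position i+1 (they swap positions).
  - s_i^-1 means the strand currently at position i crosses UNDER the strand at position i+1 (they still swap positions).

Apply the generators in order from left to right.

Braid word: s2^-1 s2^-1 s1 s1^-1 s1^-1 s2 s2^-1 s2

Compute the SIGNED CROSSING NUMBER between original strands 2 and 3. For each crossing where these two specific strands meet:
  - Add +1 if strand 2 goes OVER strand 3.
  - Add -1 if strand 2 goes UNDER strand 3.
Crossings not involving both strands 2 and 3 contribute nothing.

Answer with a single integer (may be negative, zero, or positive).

Answer: 0

Derivation:
Gen 1: 2 under 3. Both 2&3? yes. Contrib: -1. Sum: -1
Gen 2: 3 under 2. Both 2&3? yes. Contrib: +1. Sum: 0
Gen 3: crossing 1x2. Both 2&3? no. Sum: 0
Gen 4: crossing 2x1. Both 2&3? no. Sum: 0
Gen 5: crossing 1x2. Both 2&3? no. Sum: 0
Gen 6: crossing 1x3. Both 2&3? no. Sum: 0
Gen 7: crossing 3x1. Both 2&3? no. Sum: 0
Gen 8: crossing 1x3. Both 2&3? no. Sum: 0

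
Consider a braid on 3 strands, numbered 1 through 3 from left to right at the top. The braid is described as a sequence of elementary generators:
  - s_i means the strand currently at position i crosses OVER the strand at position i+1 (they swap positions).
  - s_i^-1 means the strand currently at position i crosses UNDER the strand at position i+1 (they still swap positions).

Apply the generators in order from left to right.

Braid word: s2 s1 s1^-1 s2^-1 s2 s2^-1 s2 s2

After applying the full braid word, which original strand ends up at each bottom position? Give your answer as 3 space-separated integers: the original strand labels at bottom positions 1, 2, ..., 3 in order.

Answer: 1 2 3

Derivation:
Gen 1 (s2): strand 2 crosses over strand 3. Perm now: [1 3 2]
Gen 2 (s1): strand 1 crosses over strand 3. Perm now: [3 1 2]
Gen 3 (s1^-1): strand 3 crosses under strand 1. Perm now: [1 3 2]
Gen 4 (s2^-1): strand 3 crosses under strand 2. Perm now: [1 2 3]
Gen 5 (s2): strand 2 crosses over strand 3. Perm now: [1 3 2]
Gen 6 (s2^-1): strand 3 crosses under strand 2. Perm now: [1 2 3]
Gen 7 (s2): strand 2 crosses over strand 3. Perm now: [1 3 2]
Gen 8 (s2): strand 3 crosses over strand 2. Perm now: [1 2 3]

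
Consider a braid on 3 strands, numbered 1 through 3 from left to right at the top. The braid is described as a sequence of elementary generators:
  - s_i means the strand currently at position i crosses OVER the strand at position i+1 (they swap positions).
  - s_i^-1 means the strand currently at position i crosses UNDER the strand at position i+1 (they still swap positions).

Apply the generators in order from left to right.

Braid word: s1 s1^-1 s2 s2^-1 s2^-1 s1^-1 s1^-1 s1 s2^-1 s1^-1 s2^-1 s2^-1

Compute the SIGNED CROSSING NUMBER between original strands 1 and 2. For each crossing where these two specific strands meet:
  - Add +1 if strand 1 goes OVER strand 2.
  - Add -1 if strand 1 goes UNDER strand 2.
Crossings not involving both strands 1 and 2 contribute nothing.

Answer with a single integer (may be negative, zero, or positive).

Answer: 1

Derivation:
Gen 1: 1 over 2. Both 1&2? yes. Contrib: +1. Sum: 1
Gen 2: 2 under 1. Both 1&2? yes. Contrib: +1. Sum: 2
Gen 3: crossing 2x3. Both 1&2? no. Sum: 2
Gen 4: crossing 3x2. Both 1&2? no. Sum: 2
Gen 5: crossing 2x3. Both 1&2? no. Sum: 2
Gen 6: crossing 1x3. Both 1&2? no. Sum: 2
Gen 7: crossing 3x1. Both 1&2? no. Sum: 2
Gen 8: crossing 1x3. Both 1&2? no. Sum: 2
Gen 9: 1 under 2. Both 1&2? yes. Contrib: -1. Sum: 1
Gen 10: crossing 3x2. Both 1&2? no. Sum: 1
Gen 11: crossing 3x1. Both 1&2? no. Sum: 1
Gen 12: crossing 1x3. Both 1&2? no. Sum: 1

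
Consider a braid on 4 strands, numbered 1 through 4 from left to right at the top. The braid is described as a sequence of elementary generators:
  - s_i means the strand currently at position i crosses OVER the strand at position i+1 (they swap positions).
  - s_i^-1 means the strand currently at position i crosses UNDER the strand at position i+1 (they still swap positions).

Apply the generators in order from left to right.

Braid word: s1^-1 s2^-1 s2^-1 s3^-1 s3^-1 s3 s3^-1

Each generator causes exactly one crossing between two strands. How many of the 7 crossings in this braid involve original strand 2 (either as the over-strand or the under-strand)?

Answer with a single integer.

Gen 1: crossing 1x2. Involves strand 2? yes. Count so far: 1
Gen 2: crossing 1x3. Involves strand 2? no. Count so far: 1
Gen 3: crossing 3x1. Involves strand 2? no. Count so far: 1
Gen 4: crossing 3x4. Involves strand 2? no. Count so far: 1
Gen 5: crossing 4x3. Involves strand 2? no. Count so far: 1
Gen 6: crossing 3x4. Involves strand 2? no. Count so far: 1
Gen 7: crossing 4x3. Involves strand 2? no. Count so far: 1

Answer: 1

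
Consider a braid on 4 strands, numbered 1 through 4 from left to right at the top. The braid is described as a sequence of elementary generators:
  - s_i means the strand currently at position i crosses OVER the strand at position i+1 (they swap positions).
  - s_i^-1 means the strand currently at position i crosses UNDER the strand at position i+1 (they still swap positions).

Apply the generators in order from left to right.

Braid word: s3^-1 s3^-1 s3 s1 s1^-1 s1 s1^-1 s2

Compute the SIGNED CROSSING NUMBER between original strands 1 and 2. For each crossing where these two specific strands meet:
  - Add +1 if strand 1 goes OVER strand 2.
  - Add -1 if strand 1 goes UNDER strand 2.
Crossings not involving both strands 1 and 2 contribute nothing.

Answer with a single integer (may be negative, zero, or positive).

Answer: 4

Derivation:
Gen 1: crossing 3x4. Both 1&2? no. Sum: 0
Gen 2: crossing 4x3. Both 1&2? no. Sum: 0
Gen 3: crossing 3x4. Both 1&2? no. Sum: 0
Gen 4: 1 over 2. Both 1&2? yes. Contrib: +1. Sum: 1
Gen 5: 2 under 1. Both 1&2? yes. Contrib: +1. Sum: 2
Gen 6: 1 over 2. Both 1&2? yes. Contrib: +1. Sum: 3
Gen 7: 2 under 1. Both 1&2? yes. Contrib: +1. Sum: 4
Gen 8: crossing 2x4. Both 1&2? no. Sum: 4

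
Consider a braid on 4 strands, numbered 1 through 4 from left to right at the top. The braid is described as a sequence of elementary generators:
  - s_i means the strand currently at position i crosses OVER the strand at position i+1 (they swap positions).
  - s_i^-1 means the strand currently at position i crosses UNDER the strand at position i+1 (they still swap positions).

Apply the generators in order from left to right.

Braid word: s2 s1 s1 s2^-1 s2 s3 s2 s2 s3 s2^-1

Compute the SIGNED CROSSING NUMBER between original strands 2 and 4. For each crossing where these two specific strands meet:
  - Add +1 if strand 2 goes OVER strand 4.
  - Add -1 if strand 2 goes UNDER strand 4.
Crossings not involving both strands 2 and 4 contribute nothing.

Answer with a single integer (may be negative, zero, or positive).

Answer: 0

Derivation:
Gen 1: crossing 2x3. Both 2&4? no. Sum: 0
Gen 2: crossing 1x3. Both 2&4? no. Sum: 0
Gen 3: crossing 3x1. Both 2&4? no. Sum: 0
Gen 4: crossing 3x2. Both 2&4? no. Sum: 0
Gen 5: crossing 2x3. Both 2&4? no. Sum: 0
Gen 6: 2 over 4. Both 2&4? yes. Contrib: +1. Sum: 1
Gen 7: crossing 3x4. Both 2&4? no. Sum: 1
Gen 8: crossing 4x3. Both 2&4? no. Sum: 1
Gen 9: 4 over 2. Both 2&4? yes. Contrib: -1. Sum: 0
Gen 10: crossing 3x2. Both 2&4? no. Sum: 0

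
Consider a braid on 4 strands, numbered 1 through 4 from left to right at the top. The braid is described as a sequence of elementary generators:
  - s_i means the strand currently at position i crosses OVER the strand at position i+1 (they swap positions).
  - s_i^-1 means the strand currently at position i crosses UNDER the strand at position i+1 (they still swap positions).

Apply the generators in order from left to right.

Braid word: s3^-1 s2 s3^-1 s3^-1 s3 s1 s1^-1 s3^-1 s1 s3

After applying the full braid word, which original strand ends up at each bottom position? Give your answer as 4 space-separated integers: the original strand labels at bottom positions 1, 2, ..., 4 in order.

Gen 1 (s3^-1): strand 3 crosses under strand 4. Perm now: [1 2 4 3]
Gen 2 (s2): strand 2 crosses over strand 4. Perm now: [1 4 2 3]
Gen 3 (s3^-1): strand 2 crosses under strand 3. Perm now: [1 4 3 2]
Gen 4 (s3^-1): strand 3 crosses under strand 2. Perm now: [1 4 2 3]
Gen 5 (s3): strand 2 crosses over strand 3. Perm now: [1 4 3 2]
Gen 6 (s1): strand 1 crosses over strand 4. Perm now: [4 1 3 2]
Gen 7 (s1^-1): strand 4 crosses under strand 1. Perm now: [1 4 3 2]
Gen 8 (s3^-1): strand 3 crosses under strand 2. Perm now: [1 4 2 3]
Gen 9 (s1): strand 1 crosses over strand 4. Perm now: [4 1 2 3]
Gen 10 (s3): strand 2 crosses over strand 3. Perm now: [4 1 3 2]

Answer: 4 1 3 2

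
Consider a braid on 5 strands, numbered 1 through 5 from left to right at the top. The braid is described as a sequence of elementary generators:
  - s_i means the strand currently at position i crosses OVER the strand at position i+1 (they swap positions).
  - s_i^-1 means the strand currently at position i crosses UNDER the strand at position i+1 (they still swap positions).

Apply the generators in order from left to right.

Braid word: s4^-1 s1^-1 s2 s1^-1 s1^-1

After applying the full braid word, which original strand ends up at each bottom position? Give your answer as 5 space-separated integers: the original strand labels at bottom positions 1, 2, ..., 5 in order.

Gen 1 (s4^-1): strand 4 crosses under strand 5. Perm now: [1 2 3 5 4]
Gen 2 (s1^-1): strand 1 crosses under strand 2. Perm now: [2 1 3 5 4]
Gen 3 (s2): strand 1 crosses over strand 3. Perm now: [2 3 1 5 4]
Gen 4 (s1^-1): strand 2 crosses under strand 3. Perm now: [3 2 1 5 4]
Gen 5 (s1^-1): strand 3 crosses under strand 2. Perm now: [2 3 1 5 4]

Answer: 2 3 1 5 4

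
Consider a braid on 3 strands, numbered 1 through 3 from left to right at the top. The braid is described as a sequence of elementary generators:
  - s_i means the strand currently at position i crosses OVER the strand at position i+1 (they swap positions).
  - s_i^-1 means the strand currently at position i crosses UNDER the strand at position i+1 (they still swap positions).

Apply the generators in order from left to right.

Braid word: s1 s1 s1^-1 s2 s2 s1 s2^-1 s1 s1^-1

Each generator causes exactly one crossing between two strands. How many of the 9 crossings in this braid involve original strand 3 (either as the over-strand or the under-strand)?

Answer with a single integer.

Answer: 5

Derivation:
Gen 1: crossing 1x2. Involves strand 3? no. Count so far: 0
Gen 2: crossing 2x1. Involves strand 3? no. Count so far: 0
Gen 3: crossing 1x2. Involves strand 3? no. Count so far: 0
Gen 4: crossing 1x3. Involves strand 3? yes. Count so far: 1
Gen 5: crossing 3x1. Involves strand 3? yes. Count so far: 2
Gen 6: crossing 2x1. Involves strand 3? no. Count so far: 2
Gen 7: crossing 2x3. Involves strand 3? yes. Count so far: 3
Gen 8: crossing 1x3. Involves strand 3? yes. Count so far: 4
Gen 9: crossing 3x1. Involves strand 3? yes. Count so far: 5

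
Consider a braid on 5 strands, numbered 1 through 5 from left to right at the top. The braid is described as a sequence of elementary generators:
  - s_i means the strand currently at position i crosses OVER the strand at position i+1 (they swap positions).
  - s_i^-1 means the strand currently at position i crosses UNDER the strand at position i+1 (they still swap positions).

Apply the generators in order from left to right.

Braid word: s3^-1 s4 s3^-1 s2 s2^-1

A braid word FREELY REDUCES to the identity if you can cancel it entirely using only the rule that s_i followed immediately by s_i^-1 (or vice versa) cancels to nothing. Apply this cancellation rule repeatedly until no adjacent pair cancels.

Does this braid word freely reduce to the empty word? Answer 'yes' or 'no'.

Gen 1 (s3^-1): push. Stack: [s3^-1]
Gen 2 (s4): push. Stack: [s3^-1 s4]
Gen 3 (s3^-1): push. Stack: [s3^-1 s4 s3^-1]
Gen 4 (s2): push. Stack: [s3^-1 s4 s3^-1 s2]
Gen 5 (s2^-1): cancels prior s2. Stack: [s3^-1 s4 s3^-1]
Reduced word: s3^-1 s4 s3^-1

Answer: no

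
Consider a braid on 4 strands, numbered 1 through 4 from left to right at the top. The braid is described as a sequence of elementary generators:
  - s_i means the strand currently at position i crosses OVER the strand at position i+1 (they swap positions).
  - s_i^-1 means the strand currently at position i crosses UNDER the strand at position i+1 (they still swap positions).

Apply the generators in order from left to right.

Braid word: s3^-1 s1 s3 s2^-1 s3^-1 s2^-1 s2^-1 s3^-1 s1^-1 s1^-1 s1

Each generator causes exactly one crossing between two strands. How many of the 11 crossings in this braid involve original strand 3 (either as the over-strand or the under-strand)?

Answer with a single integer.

Gen 1: crossing 3x4. Involves strand 3? yes. Count so far: 1
Gen 2: crossing 1x2. Involves strand 3? no. Count so far: 1
Gen 3: crossing 4x3. Involves strand 3? yes. Count so far: 2
Gen 4: crossing 1x3. Involves strand 3? yes. Count so far: 3
Gen 5: crossing 1x4. Involves strand 3? no. Count so far: 3
Gen 6: crossing 3x4. Involves strand 3? yes. Count so far: 4
Gen 7: crossing 4x3. Involves strand 3? yes. Count so far: 5
Gen 8: crossing 4x1. Involves strand 3? no. Count so far: 5
Gen 9: crossing 2x3. Involves strand 3? yes. Count so far: 6
Gen 10: crossing 3x2. Involves strand 3? yes. Count so far: 7
Gen 11: crossing 2x3. Involves strand 3? yes. Count so far: 8

Answer: 8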